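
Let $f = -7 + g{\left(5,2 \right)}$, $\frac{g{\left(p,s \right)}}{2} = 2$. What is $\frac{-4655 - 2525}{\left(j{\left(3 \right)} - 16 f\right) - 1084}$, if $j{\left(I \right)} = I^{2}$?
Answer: $\frac{7180}{1027} \approx 6.9912$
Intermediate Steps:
$g{\left(p,s \right)} = 4$ ($g{\left(p,s \right)} = 2 \cdot 2 = 4$)
$f = -3$ ($f = -7 + 4 = -3$)
$\frac{-4655 - 2525}{\left(j{\left(3 \right)} - 16 f\right) - 1084} = \frac{-4655 - 2525}{\left(3^{2} - -48\right) - 1084} = - \frac{7180}{\left(9 + 48\right) - 1084} = - \frac{7180}{57 - 1084} = - \frac{7180}{-1027} = \left(-7180\right) \left(- \frac{1}{1027}\right) = \frac{7180}{1027}$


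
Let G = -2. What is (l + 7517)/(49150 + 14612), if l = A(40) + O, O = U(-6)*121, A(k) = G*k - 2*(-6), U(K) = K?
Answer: 2241/21254 ≈ 0.10544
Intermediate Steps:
A(k) = 12 - 2*k (A(k) = -2*k - 2*(-6) = -2*k + 12 = 12 - 2*k)
O = -726 (O = -6*121 = -726)
l = -794 (l = (12 - 2*40) - 726 = (12 - 80) - 726 = -68 - 726 = -794)
(l + 7517)/(49150 + 14612) = (-794 + 7517)/(49150 + 14612) = 6723/63762 = 6723*(1/63762) = 2241/21254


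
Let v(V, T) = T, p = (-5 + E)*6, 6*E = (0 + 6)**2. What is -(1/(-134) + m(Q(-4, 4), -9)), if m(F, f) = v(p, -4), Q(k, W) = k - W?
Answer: 537/134 ≈ 4.0075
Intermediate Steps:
E = 6 (E = (0 + 6)**2/6 = (1/6)*6**2 = (1/6)*36 = 6)
p = 6 (p = (-5 + 6)*6 = 1*6 = 6)
m(F, f) = -4
-(1/(-134) + m(Q(-4, 4), -9)) = -(1/(-134) - 4) = -(-1/134 - 4) = -1*(-537/134) = 537/134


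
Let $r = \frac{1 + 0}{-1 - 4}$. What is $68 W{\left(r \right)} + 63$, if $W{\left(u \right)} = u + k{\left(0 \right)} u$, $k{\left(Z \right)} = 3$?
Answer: $\frac{43}{5} \approx 8.6$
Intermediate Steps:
$r = - \frac{1}{5}$ ($r = 1 \frac{1}{-5} = 1 \left(- \frac{1}{5}\right) = - \frac{1}{5} \approx -0.2$)
$W{\left(u \right)} = 4 u$ ($W{\left(u \right)} = u + 3 u = 4 u$)
$68 W{\left(r \right)} + 63 = 68 \cdot 4 \left(- \frac{1}{5}\right) + 63 = 68 \left(- \frac{4}{5}\right) + 63 = - \frac{272}{5} + 63 = \frac{43}{5}$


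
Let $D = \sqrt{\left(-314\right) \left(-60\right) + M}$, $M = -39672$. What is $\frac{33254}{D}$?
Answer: $- \frac{16627 i \sqrt{1302}}{2604} \approx - 230.4 i$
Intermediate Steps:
$D = 4 i \sqrt{1302}$ ($D = \sqrt{\left(-314\right) \left(-60\right) - 39672} = \sqrt{18840 - 39672} = \sqrt{-20832} = 4 i \sqrt{1302} \approx 144.33 i$)
$\frac{33254}{D} = \frac{33254}{4 i \sqrt{1302}} = 33254 \left(- \frac{i \sqrt{1302}}{5208}\right) = - \frac{16627 i \sqrt{1302}}{2604}$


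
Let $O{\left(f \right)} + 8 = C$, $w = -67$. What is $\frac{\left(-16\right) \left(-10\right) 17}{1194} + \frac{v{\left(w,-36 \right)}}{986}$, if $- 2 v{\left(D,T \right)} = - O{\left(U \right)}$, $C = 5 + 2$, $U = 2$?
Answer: $\frac{2681323}{1177284} \approx 2.2775$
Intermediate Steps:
$C = 7$
$O{\left(f \right)} = -1$ ($O{\left(f \right)} = -8 + 7 = -1$)
$v{\left(D,T \right)} = - \frac{1}{2}$ ($v{\left(D,T \right)} = - \frac{\left(-1\right) \left(-1\right)}{2} = \left(- \frac{1}{2}\right) 1 = - \frac{1}{2}$)
$\frac{\left(-16\right) \left(-10\right) 17}{1194} + \frac{v{\left(w,-36 \right)}}{986} = \frac{\left(-16\right) \left(-10\right) 17}{1194} - \frac{1}{2 \cdot 986} = 160 \cdot 17 \cdot \frac{1}{1194} - \frac{1}{1972} = 2720 \cdot \frac{1}{1194} - \frac{1}{1972} = \frac{1360}{597} - \frac{1}{1972} = \frac{2681323}{1177284}$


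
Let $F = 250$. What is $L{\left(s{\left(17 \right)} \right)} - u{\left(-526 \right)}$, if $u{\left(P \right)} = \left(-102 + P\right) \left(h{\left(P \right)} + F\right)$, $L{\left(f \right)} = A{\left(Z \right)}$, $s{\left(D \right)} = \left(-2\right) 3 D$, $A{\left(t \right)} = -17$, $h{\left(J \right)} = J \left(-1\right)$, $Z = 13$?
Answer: $487311$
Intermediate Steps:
$h{\left(J \right)} = - J$
$s{\left(D \right)} = - 6 D$
$L{\left(f \right)} = -17$
$u{\left(P \right)} = \left(-102 + P\right) \left(250 - P\right)$ ($u{\left(P \right)} = \left(-102 + P\right) \left(- P + 250\right) = \left(-102 + P\right) \left(250 - P\right)$)
$L{\left(s{\left(17 \right)} \right)} - u{\left(-526 \right)} = -17 - \left(-25500 - \left(-526\right)^{2} + 352 \left(-526\right)\right) = -17 - \left(-25500 - 276676 - 185152\right) = -17 - -487328 = -17 + 487328 = 487311$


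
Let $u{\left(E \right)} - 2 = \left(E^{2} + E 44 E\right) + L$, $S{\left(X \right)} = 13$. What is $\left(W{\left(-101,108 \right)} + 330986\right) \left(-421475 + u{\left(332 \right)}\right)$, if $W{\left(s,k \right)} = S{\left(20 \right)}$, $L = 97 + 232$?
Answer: $1502383277064$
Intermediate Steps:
$L = 329$
$u{\left(E \right)} = 331 + 45 E^{2}$ ($u{\left(E \right)} = 2 + \left(\left(E^{2} + E 44 E\right) + 329\right) = 2 + \left(\left(E^{2} + 44 E E\right) + 329\right) = 2 + \left(\left(E^{2} + 44 E^{2}\right) + 329\right) = 2 + \left(45 E^{2} + 329\right) = 2 + \left(329 + 45 E^{2}\right) = 331 + 45 E^{2}$)
$W{\left(s,k \right)} = 13$
$\left(W{\left(-101,108 \right)} + 330986\right) \left(-421475 + u{\left(332 \right)}\right) = \left(13 + 330986\right) \left(-421475 + \left(331 + 45 \cdot 332^{2}\right)\right) = 330999 \left(-421475 + \left(331 + 45 \cdot 110224\right)\right) = 330999 \left(-421475 + \left(331 + 4960080\right)\right) = 330999 \left(-421475 + 4960411\right) = 330999 \cdot 4538936 = 1502383277064$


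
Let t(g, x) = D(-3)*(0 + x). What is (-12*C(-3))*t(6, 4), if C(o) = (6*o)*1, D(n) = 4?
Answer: 3456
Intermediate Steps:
C(o) = 6*o
t(g, x) = 4*x (t(g, x) = 4*(0 + x) = 4*x)
(-12*C(-3))*t(6, 4) = (-72*(-3))*(4*4) = -12*(-18)*16 = 216*16 = 3456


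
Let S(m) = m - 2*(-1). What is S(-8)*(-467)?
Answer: 2802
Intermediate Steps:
S(m) = 2 + m (S(m) = m + 2 = 2 + m)
S(-8)*(-467) = (2 - 8)*(-467) = -6*(-467) = 2802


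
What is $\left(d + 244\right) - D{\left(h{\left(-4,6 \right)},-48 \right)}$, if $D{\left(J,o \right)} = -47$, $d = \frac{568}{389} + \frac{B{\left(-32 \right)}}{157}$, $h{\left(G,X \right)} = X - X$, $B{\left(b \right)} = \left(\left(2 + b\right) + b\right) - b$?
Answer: $\frac{17849749}{61073} \approx 292.27$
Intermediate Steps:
$B{\left(b \right)} = 2 + b$ ($B{\left(b \right)} = \left(2 + 2 b\right) - b = 2 + b$)
$h{\left(G,X \right)} = 0$
$d = \frac{77506}{61073}$ ($d = \frac{568}{389} + \frac{2 - 32}{157} = 568 \cdot \frac{1}{389} - \frac{30}{157} = \frac{568}{389} - \frac{30}{157} = \frac{77506}{61073} \approx 1.2691$)
$\left(d + 244\right) - D{\left(h{\left(-4,6 \right)},-48 \right)} = \left(\frac{77506}{61073} + 244\right) - -47 = \frac{14979318}{61073} + 47 = \frac{17849749}{61073}$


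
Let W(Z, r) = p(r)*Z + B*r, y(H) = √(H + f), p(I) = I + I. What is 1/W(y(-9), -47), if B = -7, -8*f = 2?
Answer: 7/4042 + I*√37/4042 ≈ 0.0017318 + 0.0015049*I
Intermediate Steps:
f = -¼ (f = -⅛*2 = -¼ ≈ -0.25000)
p(I) = 2*I
y(H) = √(-¼ + H) (y(H) = √(H - ¼) = √(-¼ + H))
W(Z, r) = -7*r + 2*Z*r (W(Z, r) = (2*r)*Z - 7*r = 2*Z*r - 7*r = -7*r + 2*Z*r)
1/W(y(-9), -47) = 1/(-47*(-7 + 2*(√(-1 + 4*(-9))/2))) = 1/(-47*(-7 + 2*(√(-1 - 36)/2))) = 1/(-47*(-7 + 2*(√(-37)/2))) = 1/(-47*(-7 + 2*((I*√37)/2))) = 1/(-47*(-7 + 2*(I*√37/2))) = 1/(-47*(-7 + I*√37)) = 1/(329 - 47*I*√37)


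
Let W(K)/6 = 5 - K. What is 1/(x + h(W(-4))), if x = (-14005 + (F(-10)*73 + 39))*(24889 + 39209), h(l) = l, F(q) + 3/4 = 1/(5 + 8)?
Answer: -26/23356893159 ≈ -1.1132e-9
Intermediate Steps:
F(q) = -35/52 (F(q) = -3/4 + 1/(5 + 8) = -3/4 + 1/13 = -35/52)
W(K) = 30 - 6*K (W(K) = 6*(5 - K) = 30 - 6*K)
x = -23356894563/26 (x = (-14005 + (-35/52*73 + 39))*(24889 + 39209) = (-14005 + (-2555/52 + 39))*64098 = (-14005 - 527/52)*64098 = -728787/52*64098 = -23356894563/26 ≈ -8.9834e+8)
1/(x + h(W(-4))) = 1/(-23356894563/26 + (30 - 6*(-4))) = 1/(-23356894563/26 + (30 + 24)) = 1/(-23356894563/26 + 54) = 1/(-23356893159/26) = -26/23356893159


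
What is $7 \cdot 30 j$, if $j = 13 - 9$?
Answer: $840$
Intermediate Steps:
$j = 4$
$7 \cdot 30 j = 7 \cdot 30 \cdot 4 = 210 \cdot 4 = 840$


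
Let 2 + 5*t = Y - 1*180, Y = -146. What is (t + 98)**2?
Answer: 26244/25 ≈ 1049.8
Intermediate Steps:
t = -328/5 (t = -2/5 + (-146 - 1*180)/5 = -2/5 + (-146 - 180)/5 = -2/5 + (1/5)*(-326) = -2/5 - 326/5 = -328/5 ≈ -65.600)
(t + 98)**2 = (-328/5 + 98)**2 = (162/5)**2 = 26244/25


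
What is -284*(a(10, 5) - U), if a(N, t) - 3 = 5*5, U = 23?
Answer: -1420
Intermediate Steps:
a(N, t) = 28 (a(N, t) = 3 + 5*5 = 3 + 25 = 28)
-284*(a(10, 5) - U) = -284*(28 - 1*23) = -284*(28 - 23) = -284*5 = -1420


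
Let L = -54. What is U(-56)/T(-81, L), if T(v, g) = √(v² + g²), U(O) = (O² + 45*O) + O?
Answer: 560*√13/351 ≈ 5.7524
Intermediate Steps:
U(O) = O² + 46*O
T(v, g) = √(g² + v²)
U(-56)/T(-81, L) = (-56*(46 - 56))/(√((-54)² + (-81)²)) = (-56*(-10))/(√(2916 + 6561)) = 560/(√9477) = 560/((27*√13)) = 560*(√13/351) = 560*√13/351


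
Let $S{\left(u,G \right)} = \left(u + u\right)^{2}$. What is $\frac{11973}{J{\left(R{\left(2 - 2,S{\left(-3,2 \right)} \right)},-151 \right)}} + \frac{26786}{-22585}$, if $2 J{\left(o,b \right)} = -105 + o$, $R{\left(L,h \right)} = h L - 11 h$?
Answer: $- \frac{184746732}{3771695} \approx -48.982$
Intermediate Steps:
$S{\left(u,G \right)} = 4 u^{2}$ ($S{\left(u,G \right)} = \left(2 u\right)^{2} = 4 u^{2}$)
$R{\left(L,h \right)} = - 11 h + L h$ ($R{\left(L,h \right)} = L h - 11 h = - 11 h + L h$)
$J{\left(o,b \right)} = - \frac{105}{2} + \frac{o}{2}$ ($J{\left(o,b \right)} = \frac{-105 + o}{2} = - \frac{105}{2} + \frac{o}{2}$)
$\frac{11973}{J{\left(R{\left(2 - 2,S{\left(-3,2 \right)} \right)},-151 \right)}} + \frac{26786}{-22585} = \frac{11973}{- \frac{105}{2} + \frac{4 \left(-3\right)^{2} \left(-11 + \left(2 - 2\right)\right)}{2}} + \frac{26786}{-22585} = \frac{11973}{- \frac{105}{2} + \frac{4 \cdot 9 \left(-11 + \left(2 - 2\right)\right)}{2}} + 26786 \left(- \frac{1}{22585}\right) = \frac{11973}{- \frac{105}{2} + \frac{36 \left(-11 + 0\right)}{2}} - \frac{26786}{22585} = \frac{11973}{- \frac{105}{2} + \frac{36 \left(-11\right)}{2}} - \frac{26786}{22585} = \frac{11973}{- \frac{105}{2} + \frac{1}{2} \left(-396\right)} - \frac{26786}{22585} = \frac{11973}{- \frac{105}{2} - 198} - \frac{26786}{22585} = \frac{11973}{- \frac{501}{2}} - \frac{26786}{22585} = 11973 \left(- \frac{2}{501}\right) - \frac{26786}{22585} = - \frac{7982}{167} - \frac{26786}{22585} = - \frac{184746732}{3771695}$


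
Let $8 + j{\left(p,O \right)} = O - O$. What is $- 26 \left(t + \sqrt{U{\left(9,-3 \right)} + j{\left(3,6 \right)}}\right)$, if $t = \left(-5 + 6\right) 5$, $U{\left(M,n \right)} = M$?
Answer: $-156$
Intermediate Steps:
$j{\left(p,O \right)} = -8$ ($j{\left(p,O \right)} = -8 + \left(O - O\right) = -8 + 0 = -8$)
$t = 5$ ($t = 1 \cdot 5 = 5$)
$- 26 \left(t + \sqrt{U{\left(9,-3 \right)} + j{\left(3,6 \right)}}\right) = - 26 \left(5 + \sqrt{9 - 8}\right) = - 26 \left(5 + \sqrt{1}\right) = - 26 \left(5 + 1\right) = \left(-26\right) 6 = -156$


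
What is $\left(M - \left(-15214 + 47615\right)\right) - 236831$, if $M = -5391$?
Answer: $-274623$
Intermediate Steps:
$\left(M - \left(-15214 + 47615\right)\right) - 236831 = \left(-5391 - \left(-15214 + 47615\right)\right) - 236831 = \left(-5391 - 32401\right) - 236831 = -37792 - 236831 = -274623$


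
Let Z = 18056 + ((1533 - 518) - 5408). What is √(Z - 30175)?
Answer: 8*I*√258 ≈ 128.5*I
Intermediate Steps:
Z = 13663 (Z = 18056 + (1015 - 5408) = 18056 - 4393 = 13663)
√(Z - 30175) = √(13663 - 30175) = √(-16512) = 8*I*√258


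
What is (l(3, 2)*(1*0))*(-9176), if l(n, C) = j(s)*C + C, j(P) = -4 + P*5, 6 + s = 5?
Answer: 0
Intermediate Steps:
s = -1 (s = -6 + 5 = -1)
j(P) = -4 + 5*P
l(n, C) = -8*C (l(n, C) = (-4 + 5*(-1))*C + C = (-4 - 5)*C + C = -9*C + C = -8*C)
(l(3, 2)*(1*0))*(-9176) = ((-8*2)*(1*0))*(-9176) = -16*0*(-9176) = 0*(-9176) = 0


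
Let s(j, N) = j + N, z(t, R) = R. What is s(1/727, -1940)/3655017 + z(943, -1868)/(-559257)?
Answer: 1391626779403/495352074467421 ≈ 0.0028094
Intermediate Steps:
s(j, N) = N + j
s(1/727, -1940)/3655017 + z(943, -1868)/(-559257) = (-1940 + 1/727)/3655017 - 1868/(-559257) = (-1940 + 1/727)*(1/3655017) - 1868*(-1/559257) = -1410379/727*1/3655017 + 1868/559257 = -1410379/2657197359 + 1868/559257 = 1391626779403/495352074467421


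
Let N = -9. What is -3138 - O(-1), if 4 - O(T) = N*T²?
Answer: -3151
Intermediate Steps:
O(T) = 4 + 9*T² (O(T) = 4 - (-9)*T² = 4 + 9*T²)
-3138 - O(-1) = -3138 - (4 + 9*(-1)²) = -3138 - (4 + 9*1) = -3138 - (4 + 9) = -3138 - 1*13 = -3138 - 13 = -3151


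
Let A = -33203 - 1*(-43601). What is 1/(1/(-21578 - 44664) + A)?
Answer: 66242/688784315 ≈ 9.6172e-5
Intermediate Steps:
A = 10398 (A = -33203 + 43601 = 10398)
1/(1/(-21578 - 44664) + A) = 1/(1/(-21578 - 44664) + 10398) = 1/(1/(-66242) + 10398) = 1/(-1/66242 + 10398) = 1/(688784315/66242) = 66242/688784315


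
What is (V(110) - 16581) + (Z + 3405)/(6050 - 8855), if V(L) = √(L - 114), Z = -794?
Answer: -46512316/2805 + 2*I ≈ -16582.0 + 2.0*I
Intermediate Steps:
V(L) = √(-114 + L)
(V(110) - 16581) + (Z + 3405)/(6050 - 8855) = (√(-114 + 110) - 16581) + (-794 + 3405)/(6050 - 8855) = (√(-4) - 16581) + 2611/(-2805) = (2*I - 16581) + 2611*(-1/2805) = (-16581 + 2*I) - 2611/2805 = -46512316/2805 + 2*I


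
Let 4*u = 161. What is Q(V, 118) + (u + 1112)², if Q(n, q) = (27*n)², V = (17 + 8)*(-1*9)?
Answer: 611732881/16 ≈ 3.8233e+7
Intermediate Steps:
u = 161/4 (u = (¼)*161 = 161/4 ≈ 40.250)
V = -225 (V = 25*(-9) = -225)
Q(n, q) = 729*n²
Q(V, 118) + (u + 1112)² = 729*(-225)² + (161/4 + 1112)² = 729*50625 + (4609/4)² = 36905625 + 21242881/16 = 611732881/16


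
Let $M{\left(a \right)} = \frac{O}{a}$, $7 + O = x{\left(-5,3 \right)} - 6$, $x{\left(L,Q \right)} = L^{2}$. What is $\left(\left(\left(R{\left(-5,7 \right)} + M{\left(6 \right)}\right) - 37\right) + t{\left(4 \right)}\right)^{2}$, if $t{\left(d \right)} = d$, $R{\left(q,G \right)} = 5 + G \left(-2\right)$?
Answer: $1600$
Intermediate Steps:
$O = 12$ ($O = -7 + \left(\left(-5\right)^{2} - 6\right) = -7 + \left(25 - 6\right) = -7 + 19 = 12$)
$M{\left(a \right)} = \frac{12}{a}$
$R{\left(q,G \right)} = 5 - 2 G$
$\left(\left(\left(R{\left(-5,7 \right)} + M{\left(6 \right)}\right) - 37\right) + t{\left(4 \right)}\right)^{2} = \left(\left(\left(\left(5 - 14\right) + \frac{12}{6}\right) - 37\right) + 4\right)^{2} = \left(\left(\left(\left(5 - 14\right) + 12 \cdot \frac{1}{6}\right) - 37\right) + 4\right)^{2} = \left(\left(\left(-9 + 2\right) - 37\right) + 4\right)^{2} = \left(\left(-7 - 37\right) + 4\right)^{2} = \left(-44 + 4\right)^{2} = \left(-40\right)^{2} = 1600$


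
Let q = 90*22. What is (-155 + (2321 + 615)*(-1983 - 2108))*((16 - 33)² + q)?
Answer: -27253710039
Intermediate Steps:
q = 1980
(-155 + (2321 + 615)*(-1983 - 2108))*((16 - 33)² + q) = (-155 + (2321 + 615)*(-1983 - 2108))*((16 - 33)² + 1980) = (-155 + 2936*(-4091))*((-17)² + 1980) = (-155 - 12011176)*(289 + 1980) = -12011331*2269 = -27253710039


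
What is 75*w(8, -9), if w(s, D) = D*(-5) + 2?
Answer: 3525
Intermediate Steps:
w(s, D) = 2 - 5*D (w(s, D) = -5*D + 2 = 2 - 5*D)
75*w(8, -9) = 75*(2 - 5*(-9)) = 75*(2 + 45) = 75*47 = 3525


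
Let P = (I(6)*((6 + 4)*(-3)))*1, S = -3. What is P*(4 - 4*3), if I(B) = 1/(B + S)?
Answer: 80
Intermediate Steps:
I(B) = 1/(-3 + B) (I(B) = 1/(B - 3) = 1/(-3 + B))
P = -10 (P = (((6 + 4)*(-3))/(-3 + 6))*1 = ((10*(-3))/3)*1 = ((⅓)*(-30))*1 = -10*1 = -10)
P*(4 - 4*3) = -10*(4 - 4*3) = -10*(4 - 12) = -10*(-8) = 80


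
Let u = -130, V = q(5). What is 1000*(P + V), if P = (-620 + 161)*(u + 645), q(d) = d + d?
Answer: -236375000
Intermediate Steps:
q(d) = 2*d
V = 10 (V = 2*5 = 10)
P = -236385 (P = (-620 + 161)*(-130 + 645) = -459*515 = -236385)
1000*(P + V) = 1000*(-236385 + 10) = 1000*(-236375) = -236375000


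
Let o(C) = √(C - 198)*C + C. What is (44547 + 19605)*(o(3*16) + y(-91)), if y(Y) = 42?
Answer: 5773680 + 15396480*I*√6 ≈ 5.7737e+6 + 3.7714e+7*I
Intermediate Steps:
o(C) = C + C*√(-198 + C) (o(C) = √(-198 + C)*C + C = C*√(-198 + C) + C = C + C*√(-198 + C))
(44547 + 19605)*(o(3*16) + y(-91)) = (44547 + 19605)*((3*16)*(1 + √(-198 + 3*16)) + 42) = 64152*(48*(1 + √(-198 + 48)) + 42) = 64152*(48*(1 + √(-150)) + 42) = 64152*(48*(1 + 5*I*√6) + 42) = 64152*((48 + 240*I*√6) + 42) = 64152*(90 + 240*I*√6) = 5773680 + 15396480*I*√6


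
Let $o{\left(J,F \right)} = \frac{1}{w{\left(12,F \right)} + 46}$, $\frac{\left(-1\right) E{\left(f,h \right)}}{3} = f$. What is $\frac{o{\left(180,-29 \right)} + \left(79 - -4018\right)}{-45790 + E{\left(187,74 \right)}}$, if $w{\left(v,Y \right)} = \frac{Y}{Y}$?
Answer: $- \frac{192560}{2178497} \approx -0.088391$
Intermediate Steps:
$w{\left(v,Y \right)} = 1$
$E{\left(f,h \right)} = - 3 f$
$o{\left(J,F \right)} = \frac{1}{47}$ ($o{\left(J,F \right)} = \frac{1}{1 + 46} = \frac{1}{47}$)
$\frac{o{\left(180,-29 \right)} + \left(79 - -4018\right)}{-45790 + E{\left(187,74 \right)}} = \frac{\frac{1}{47} + \left(79 - -4018\right)}{-45790 - 561} = \frac{\frac{1}{47} + \left(79 + 4018\right)}{-45790 - 561} = \frac{\frac{1}{47} + 4097}{-46351} = \frac{192560}{47} \left(- \frac{1}{46351}\right) = - \frac{192560}{2178497}$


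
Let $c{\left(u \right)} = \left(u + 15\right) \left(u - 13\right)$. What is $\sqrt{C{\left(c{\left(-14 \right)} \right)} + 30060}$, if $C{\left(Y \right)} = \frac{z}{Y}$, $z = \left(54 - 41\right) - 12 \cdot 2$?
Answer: $\frac{\sqrt{2434893}}{9} \approx 173.38$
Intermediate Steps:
$c{\left(u \right)} = \left(-13 + u\right) \left(15 + u\right)$ ($c{\left(u \right)} = \left(15 + u\right) \left(-13 + u\right) = \left(-13 + u\right) \left(15 + u\right)$)
$z = -11$ ($z = 13 - 24 = -11$)
$C{\left(Y \right)} = - \frac{11}{Y}$
$\sqrt{C{\left(c{\left(-14 \right)} \right)} + 30060} = \sqrt{- \frac{11}{-195 + \left(-14\right)^{2} + 2 \left(-14\right)} + 30060} = \sqrt{- \frac{11}{-195 + 196 - 28} + 30060} = \sqrt{- \frac{11}{-27} + 30060} = \sqrt{\left(-11\right) \left(- \frac{1}{27}\right) + 30060} = \sqrt{\frac{11}{27} + 30060} = \sqrt{\frac{811631}{27}} = \frac{\sqrt{2434893}}{9}$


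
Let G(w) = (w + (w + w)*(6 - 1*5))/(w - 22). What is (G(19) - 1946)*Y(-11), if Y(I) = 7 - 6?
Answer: -1965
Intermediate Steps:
Y(I) = 1
G(w) = 3*w/(-22 + w) (G(w) = (w + (2*w)*(6 - 5))/(-22 + w) = (w + (2*w)*1)/(-22 + w) = (w + 2*w)/(-22 + w) = (3*w)/(-22 + w) = 3*w/(-22 + w))
(G(19) - 1946)*Y(-11) = (3*19/(-22 + 19) - 1946)*1 = (3*19/(-3) - 1946)*1 = (3*19*(-⅓) - 1946)*1 = (-19 - 1946)*1 = -1965*1 = -1965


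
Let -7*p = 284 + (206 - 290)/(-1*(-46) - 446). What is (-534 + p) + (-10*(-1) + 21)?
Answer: -380521/700 ≈ -543.60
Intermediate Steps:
p = -28421/700 (p = -(284 + (206 - 290)/(-1*(-46) - 446))/7 = -(284 - 84/(46 - 446))/7 = -(284 - 84/(-400))/7 = -(284 - 84*(-1/400))/7 = -(284 + 21/100)/7 = -1/7*28421/100 = -28421/700 ≈ -40.601)
(-534 + p) + (-10*(-1) + 21) = (-534 - 28421/700) + (-10*(-1) + 21) = -402221/700 + (10 + 21) = -402221/700 + 31 = -380521/700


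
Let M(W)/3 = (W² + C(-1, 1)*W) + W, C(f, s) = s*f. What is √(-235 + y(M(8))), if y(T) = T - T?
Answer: I*√235 ≈ 15.33*I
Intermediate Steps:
C(f, s) = f*s
M(W) = 3*W² (M(W) = 3*((W² + (-1*1)*W) + W) = 3*((W² - W) + W) = 3*W²)
y(T) = 0
√(-235 + y(M(8))) = √(-235 + 0) = √(-235) = I*√235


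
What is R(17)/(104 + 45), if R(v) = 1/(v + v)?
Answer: 1/5066 ≈ 0.00019739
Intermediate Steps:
R(v) = 1/(2*v)
R(17)/(104 + 45) = ((1/2)/17)/(104 + 45) = ((1/2)*(1/17))/149 = (1/149)*(1/34) = 1/5066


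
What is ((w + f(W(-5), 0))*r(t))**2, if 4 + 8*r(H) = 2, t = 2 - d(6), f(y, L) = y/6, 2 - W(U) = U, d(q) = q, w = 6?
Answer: 1849/576 ≈ 3.2101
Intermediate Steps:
W(U) = 2 - U
f(y, L) = y/6 (f(y, L) = y*(1/6) = y/6)
t = -4 (t = 2 - 1*6 = 2 - 6 = -4)
r(H) = -1/4 (r(H) = -1/2 + (1/8)*2 = -1/2 + 1/4 = -1/4)
((w + f(W(-5), 0))*r(t))**2 = ((6 + (2 - 1*(-5))/6)*(-1/4))**2 = ((6 + (2 + 5)/6)*(-1/4))**2 = ((6 + (1/6)*7)*(-1/4))**2 = ((6 + 7/6)*(-1/4))**2 = ((43/6)*(-1/4))**2 = (-43/24)**2 = 1849/576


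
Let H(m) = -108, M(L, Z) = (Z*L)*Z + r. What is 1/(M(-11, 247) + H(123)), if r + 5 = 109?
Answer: -1/671103 ≈ -1.4901e-6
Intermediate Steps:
r = 104 (r = -5 + 109 = 104)
M(L, Z) = 104 + L*Z² (M(L, Z) = (Z*L)*Z + 104 = (L*Z)*Z + 104 = L*Z² + 104 = 104 + L*Z²)
1/(M(-11, 247) + H(123)) = 1/((104 - 11*247²) - 108) = 1/((104 - 11*61009) - 108) = 1/((104 - 671099) - 108) = 1/(-670995 - 108) = 1/(-671103) = -1/671103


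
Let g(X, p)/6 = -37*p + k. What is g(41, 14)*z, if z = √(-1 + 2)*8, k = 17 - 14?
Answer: -24720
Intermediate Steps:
k = 3
g(X, p) = 18 - 222*p (g(X, p) = 6*(-37*p + 3) = 6*(3 - 37*p) = 18 - 222*p)
z = 8 (z = √1*8 = 1*8 = 8)
g(41, 14)*z = (18 - 222*14)*8 = (18 - 3108)*8 = -3090*8 = -24720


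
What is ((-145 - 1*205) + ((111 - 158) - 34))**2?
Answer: 185761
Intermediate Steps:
((-145 - 1*205) + ((111 - 158) - 34))**2 = ((-145 - 205) + (-47 - 34))**2 = (-350 - 81)**2 = (-431)**2 = 185761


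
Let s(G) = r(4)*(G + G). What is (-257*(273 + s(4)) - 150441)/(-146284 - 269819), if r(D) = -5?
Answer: 210322/416103 ≈ 0.50546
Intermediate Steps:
s(G) = -10*G (s(G) = -5*(G + G) = -10*G)
(-257*(273 + s(4)) - 150441)/(-146284 - 269819) = (-257*(273 - 10*4) - 150441)/(-146284 - 269819) = (-257*(273 - 40) - 150441)/(-416103) = (-257*233 - 150441)*(-1/416103) = (-59881 - 150441)*(-1/416103) = -210322*(-1/416103) = 210322/416103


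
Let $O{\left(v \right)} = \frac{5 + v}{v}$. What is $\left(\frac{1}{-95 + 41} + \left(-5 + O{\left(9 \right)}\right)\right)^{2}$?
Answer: $\frac{34969}{2916} \approx 11.992$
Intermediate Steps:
$O{\left(v \right)} = \frac{5 + v}{v}$
$\left(\frac{1}{-95 + 41} + \left(-5 + O{\left(9 \right)}\right)\right)^{2} = \left(\frac{1}{-95 + 41} - \left(5 - \frac{5 + 9}{9}\right)\right)^{2} = \left(\frac{1}{-54} + \left(-5 + \frac{1}{9} \cdot 14\right)\right)^{2} = \left(- \frac{1}{54} + \left(-5 + \frac{14}{9}\right)\right)^{2} = \left(- \frac{1}{54} - \frac{31}{9}\right)^{2} = \left(- \frac{187}{54}\right)^{2} = \frac{34969}{2916}$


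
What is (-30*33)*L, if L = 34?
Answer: -33660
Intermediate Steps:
(-30*33)*L = -30*33*34 = -990*34 = -33660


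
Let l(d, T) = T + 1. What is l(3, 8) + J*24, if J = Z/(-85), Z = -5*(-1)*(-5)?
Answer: 273/17 ≈ 16.059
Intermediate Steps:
l(d, T) = 1 + T
Z = -25 (Z = 5*(-5) = -25)
J = 5/17 (J = -25/(-85) = -25*(-1/85) = 5/17 ≈ 0.29412)
l(3, 8) + J*24 = (1 + 8) + (5/17)*24 = 9 + 120/17 = 273/17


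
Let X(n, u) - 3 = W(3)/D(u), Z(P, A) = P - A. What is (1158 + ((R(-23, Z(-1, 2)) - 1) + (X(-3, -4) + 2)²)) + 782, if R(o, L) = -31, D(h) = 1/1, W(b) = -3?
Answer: 1912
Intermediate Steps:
D(h) = 1
X(n, u) = 0 (X(n, u) = 3 - 3/1 = 3 - 3*1 = 3 - 3 = 0)
(1158 + ((R(-23, Z(-1, 2)) - 1) + (X(-3, -4) + 2)²)) + 782 = (1158 + ((-31 - 1) + (0 + 2)²)) + 782 = (1158 + (-32 + 2²)) + 782 = (1158 + (-32 + 4)) + 782 = (1158 - 28) + 782 = 1130 + 782 = 1912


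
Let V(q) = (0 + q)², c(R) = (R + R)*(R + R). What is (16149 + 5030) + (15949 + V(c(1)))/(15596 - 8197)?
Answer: 156719386/7399 ≈ 21181.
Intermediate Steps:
c(R) = 4*R² (c(R) = (2*R)*(2*R) = 4*R²)
V(q) = q²
(16149 + 5030) + (15949 + V(c(1)))/(15596 - 8197) = (16149 + 5030) + (15949 + (4*1²)²)/(15596 - 8197) = 21179 + (15949 + (4*1)²)/7399 = 21179 + (15949 + 4²)*(1/7399) = 21179 + (15949 + 16)*(1/7399) = 21179 + 15965*(1/7399) = 21179 + 15965/7399 = 156719386/7399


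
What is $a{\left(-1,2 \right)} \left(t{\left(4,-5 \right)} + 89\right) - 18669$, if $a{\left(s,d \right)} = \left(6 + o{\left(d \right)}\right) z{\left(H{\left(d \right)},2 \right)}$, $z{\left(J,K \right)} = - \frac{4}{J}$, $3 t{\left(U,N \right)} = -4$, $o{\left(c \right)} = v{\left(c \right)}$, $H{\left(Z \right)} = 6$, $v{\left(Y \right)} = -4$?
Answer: $- \frac{169073}{9} \approx -18786.0$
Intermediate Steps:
$o{\left(c \right)} = -4$
$t{\left(U,N \right)} = - \frac{4}{3}$ ($t{\left(U,N \right)} = \frac{1}{3} \left(-4\right) = - \frac{4}{3}$)
$a{\left(s,d \right)} = - \frac{4}{3}$ ($a{\left(s,d \right)} = \left(6 - 4\right) \left(- \frac{4}{6}\right) = 2 \left(\left(-4\right) \frac{1}{6}\right) = 2 \left(- \frac{2}{3}\right) = - \frac{4}{3}$)
$a{\left(-1,2 \right)} \left(t{\left(4,-5 \right)} + 89\right) - 18669 = - \frac{4 \left(- \frac{4}{3} + 89\right)}{3} - 18669 = \left(- \frac{4}{3}\right) \frac{263}{3} - 18669 = - \frac{1052}{9} - 18669 = - \frac{169073}{9}$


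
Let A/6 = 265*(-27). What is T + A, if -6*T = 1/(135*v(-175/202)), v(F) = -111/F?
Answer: -155937386555/3632364 ≈ -42930.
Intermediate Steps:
T = -35/3632364 (T = -1/(6*135*((-111/((-175/202))))) = -1/(810*((-111/((-175*1/202))))) = -1/(810*((-111/(-175/202)))) = -1/(810*((-111*(-202/175)))) = -1/(810*22422/175) = -175/(810*22422) = -⅙*35/605394 = -35/3632364 ≈ -9.6356e-6)
A = -42930 (A = 6*(265*(-27)) = 6*(-7155) = -42930)
T + A = -35/3632364 - 42930 = -155937386555/3632364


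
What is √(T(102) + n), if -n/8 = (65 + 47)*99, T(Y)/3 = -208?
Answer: 4*I*√5583 ≈ 298.88*I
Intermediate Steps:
T(Y) = -624 (T(Y) = 3*(-208) = -624)
n = -88704 (n = -8*(65 + 47)*99 = -896*99 = -8*11088 = -88704)
√(T(102) + n) = √(-624 - 88704) = √(-89328) = 4*I*√5583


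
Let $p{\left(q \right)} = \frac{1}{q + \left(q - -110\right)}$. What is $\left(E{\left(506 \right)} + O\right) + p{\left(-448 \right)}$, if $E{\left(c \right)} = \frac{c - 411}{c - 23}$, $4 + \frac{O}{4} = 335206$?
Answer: $\frac{56557971299}{42182} \approx 1.3408 \cdot 10^{6}$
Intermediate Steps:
$O = 1340808$ ($O = -16 + 4 \cdot 335206 = -16 + 1340824 = 1340808$)
$E{\left(c \right)} = \frac{-411 + c}{-23 + c}$
$p{\left(q \right)} = \frac{1}{110 + 2 q}$ ($p{\left(q \right)} = \frac{1}{q + \left(q + 110\right)} = \frac{1}{q + \left(110 + q\right)} = \frac{1}{110 + 2 q}$)
$\left(E{\left(506 \right)} + O\right) + p{\left(-448 \right)} = \left(\frac{-411 + 506}{-23 + 506} + 1340808\right) + \frac{1}{2 \left(55 - 448\right)} = \left(\frac{1}{483} \cdot 95 + 1340808\right) + \frac{1}{2 \left(-393\right)} = \left(\frac{1}{483} \cdot 95 + 1340808\right) + \frac{1}{2} \left(- \frac{1}{393}\right) = \left(\frac{95}{483} + 1340808\right) - \frac{1}{786} = \frac{647610359}{483} - \frac{1}{786} = \frac{56557971299}{42182}$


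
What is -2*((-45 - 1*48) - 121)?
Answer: 428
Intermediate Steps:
-2*((-45 - 1*48) - 121) = -2*((-45 - 48) - 121) = -2*(-93 - 121) = -2*(-214) = 428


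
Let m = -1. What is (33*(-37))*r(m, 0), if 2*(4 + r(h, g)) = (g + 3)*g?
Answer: 4884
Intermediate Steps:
r(h, g) = -4 + g*(3 + g)/2 (r(h, g) = -4 + ((g + 3)*g)/2 = -4 + ((3 + g)*g)/2 = -4 + (g*(3 + g))/2 = -4 + g*(3 + g)/2)
(33*(-37))*r(m, 0) = (33*(-37))*(-4 + (½)*0² + (3/2)*0) = -1221*(-4 + (½)*0 + 0) = -1221*(-4 + 0 + 0) = -1221*(-4) = 4884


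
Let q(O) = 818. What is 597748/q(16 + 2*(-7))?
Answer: 298874/409 ≈ 730.74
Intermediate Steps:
597748/q(16 + 2*(-7)) = 597748/818 = 597748*(1/818) = 298874/409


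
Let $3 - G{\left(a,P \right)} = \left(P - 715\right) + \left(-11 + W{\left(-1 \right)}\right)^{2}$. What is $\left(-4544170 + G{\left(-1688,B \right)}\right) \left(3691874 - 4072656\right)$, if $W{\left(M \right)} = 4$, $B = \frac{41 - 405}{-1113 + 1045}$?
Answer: $\frac{29411452413456}{17} \approx 1.7301 \cdot 10^{12}$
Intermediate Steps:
$B = \frac{91}{17}$ ($B = - \frac{364}{-68} = \left(-364\right) \left(- \frac{1}{68}\right) = \frac{91}{17} \approx 5.3529$)
$G{\left(a,P \right)} = 669 - P$ ($G{\left(a,P \right)} = 3 - \left(\left(P - 715\right) + \left(-11 + 4\right)^{2}\right) = 3 - \left(\left(-715 + P\right) + \left(-7\right)^{2}\right) = 3 - \left(\left(-715 + P\right) + 49\right) = 3 - \left(-666 + P\right) = 669 - P$)
$\left(-4544170 + G{\left(-1688,B \right)}\right) \left(3691874 - 4072656\right) = \left(-4544170 + \left(669 - \frac{91}{17}\right)\right) \left(3691874 - 4072656\right) = \left(-4544170 + \left(669 - \frac{91}{17}\right)\right) \left(-380782\right) = \left(-4544170 + \frac{11282}{17}\right) \left(-380782\right) = \left(- \frac{77239608}{17}\right) \left(-380782\right) = \frac{29411452413456}{17}$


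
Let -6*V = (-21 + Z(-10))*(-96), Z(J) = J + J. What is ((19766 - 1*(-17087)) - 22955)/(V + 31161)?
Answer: 13898/30505 ≈ 0.45560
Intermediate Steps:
Z(J) = 2*J
V = -656 (V = -(-21 + 2*(-10))*(-96)/6 = -(-21 - 20)*(-96)/6 = -(-41)*(-96)/6 = -⅙*3936 = -656)
((19766 - 1*(-17087)) - 22955)/(V + 31161) = ((19766 - 1*(-17087)) - 22955)/(-656 + 31161) = ((19766 + 17087) - 22955)/30505 = (36853 - 22955)*(1/30505) = 13898*(1/30505) = 13898/30505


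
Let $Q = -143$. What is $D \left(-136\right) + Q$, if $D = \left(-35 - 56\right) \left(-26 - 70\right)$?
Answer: $-1188239$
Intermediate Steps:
$D = 8736$ ($D = \left(-91\right) \left(-96\right) = 8736$)
$D \left(-136\right) + Q = 8736 \left(-136\right) - 143 = -1188096 - 143 = -1188239$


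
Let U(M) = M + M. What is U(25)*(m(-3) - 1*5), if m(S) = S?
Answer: -400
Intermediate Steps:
U(M) = 2*M
U(25)*(m(-3) - 1*5) = (2*25)*(-3 - 1*5) = 50*(-3 - 5) = 50*(-8) = -400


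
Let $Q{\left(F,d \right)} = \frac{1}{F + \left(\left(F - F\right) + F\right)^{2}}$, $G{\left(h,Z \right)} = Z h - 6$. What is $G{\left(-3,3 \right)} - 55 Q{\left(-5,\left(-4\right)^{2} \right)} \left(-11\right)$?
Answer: $\frac{61}{4} \approx 15.25$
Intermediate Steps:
$G{\left(h,Z \right)} = -6 + Z h$
$Q{\left(F,d \right)} = \frac{1}{F + F^{2}}$ ($Q{\left(F,d \right)} = \frac{1}{F + \left(0 + F\right)^{2}} = \frac{1}{F + F^{2}}$)
$G{\left(-3,3 \right)} - 55 Q{\left(-5,\left(-4\right)^{2} \right)} \left(-11\right) = \left(-6 + 3 \left(-3\right)\right) - 55 \frac{1}{\left(-5\right) \left(1 - 5\right)} \left(-11\right) = \left(-6 - 9\right) - 55 - \frac{1}{5 \left(-4\right)} \left(-11\right) = -15 - 55 \left(- \frac{1}{5}\right) \left(- \frac{1}{4}\right) \left(-11\right) = -15 - 55 \cdot \frac{1}{20} \left(-11\right) = -15 - - \frac{121}{4} = -15 + \frac{121}{4} = \frac{61}{4}$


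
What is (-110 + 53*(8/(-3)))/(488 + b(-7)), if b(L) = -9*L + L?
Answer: -377/816 ≈ -0.46201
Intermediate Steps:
b(L) = -8*L
(-110 + 53*(8/(-3)))/(488 + b(-7)) = (-110 + 53*(8/(-3)))/(488 - 8*(-7)) = (-110 + 53*(8*(-1/3)))/(488 + 56) = (-110 + 53*(-8/3))/544 = (-110 - 424/3)*(1/544) = -754/3*1/544 = -377/816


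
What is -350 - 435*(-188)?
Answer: 81430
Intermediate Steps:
-350 - 435*(-188) = -350 + 81780 = 81430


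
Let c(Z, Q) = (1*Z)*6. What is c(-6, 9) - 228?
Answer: -264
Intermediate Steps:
c(Z, Q) = 6*Z (c(Z, Q) = Z*6 = 6*Z)
c(-6, 9) - 228 = 6*(-6) - 228 = -36 - 228 = -264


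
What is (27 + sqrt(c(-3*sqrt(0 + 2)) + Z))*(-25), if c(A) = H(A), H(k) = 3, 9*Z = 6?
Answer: -675 - 25*sqrt(33)/3 ≈ -722.87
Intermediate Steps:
Z = 2/3 (Z = (1/9)*6 = 2/3 ≈ 0.66667)
c(A) = 3
(27 + sqrt(c(-3*sqrt(0 + 2)) + Z))*(-25) = (27 + sqrt(3 + 2/3))*(-25) = (27 + sqrt(11/3))*(-25) = (27 + sqrt(33)/3)*(-25) = -675 - 25*sqrt(33)/3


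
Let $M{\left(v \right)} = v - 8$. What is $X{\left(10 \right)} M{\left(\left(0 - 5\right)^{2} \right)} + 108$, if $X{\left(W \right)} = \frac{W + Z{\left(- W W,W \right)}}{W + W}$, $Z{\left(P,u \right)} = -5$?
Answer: $\frac{449}{4} \approx 112.25$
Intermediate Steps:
$X{\left(W \right)} = \frac{-5 + W}{2 W}$ ($X{\left(W \right)} = \frac{W - 5}{W + W} = \frac{-5 + W}{2 W}$)
$M{\left(v \right)} = -8 + v$
$X{\left(10 \right)} M{\left(\left(0 - 5\right)^{2} \right)} + 108 = \frac{-5 + 10}{2 \cdot 10} \left(-8 + \left(0 - 5\right)^{2}\right) + 108 = \frac{1}{2} \cdot \frac{1}{10} \cdot 5 \left(-8 + \left(-5\right)^{2}\right) + 108 = \frac{-8 + 25}{4} + 108 = \frac{1}{4} \cdot 17 + 108 = \frac{17}{4} + 108 = \frac{449}{4}$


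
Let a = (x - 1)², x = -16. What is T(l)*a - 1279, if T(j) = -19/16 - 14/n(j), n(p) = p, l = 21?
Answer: -87113/48 ≈ -1814.9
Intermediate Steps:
a = 289 (a = (-16 - 1)² = (-17)² = 289)
T(j) = -19/16 - 14/j
T(l)*a - 1279 = (-19/16 - 14/21)*289 - 1279 = (-19/16 - 14*1/21)*289 - 1279 = (-19/16 - ⅔)*289 - 1279 = -89/48*289 - 1279 = -25721/48 - 1279 = -87113/48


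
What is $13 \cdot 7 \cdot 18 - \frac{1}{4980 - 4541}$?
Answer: $\frac{719081}{439} \approx 1638.0$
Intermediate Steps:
$13 \cdot 7 \cdot 18 - \frac{1}{4980 - 4541} = 91 \cdot 18 - \frac{1}{439} = 1638 - \frac{1}{439} = \frac{719081}{439}$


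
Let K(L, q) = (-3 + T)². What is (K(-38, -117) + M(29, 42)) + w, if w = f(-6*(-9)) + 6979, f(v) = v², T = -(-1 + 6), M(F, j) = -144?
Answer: 9815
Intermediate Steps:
T = -5 (T = -1*5 = -5)
K(L, q) = 64 (K(L, q) = (-3 - 5)² = (-8)² = 64)
w = 9895 (w = (-6*(-9))² + 6979 = 54² + 6979 = 2916 + 6979 = 9895)
(K(-38, -117) + M(29, 42)) + w = (64 - 144) + 9895 = -80 + 9895 = 9815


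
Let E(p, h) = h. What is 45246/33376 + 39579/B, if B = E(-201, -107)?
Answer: -658073691/1785616 ≈ -368.54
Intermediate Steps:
B = -107
45246/33376 + 39579/B = 45246/33376 + 39579/(-107) = 45246*(1/33376) + 39579*(-1/107) = 22623/16688 - 39579/107 = -658073691/1785616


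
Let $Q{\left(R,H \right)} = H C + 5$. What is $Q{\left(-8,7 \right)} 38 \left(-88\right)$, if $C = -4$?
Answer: $76912$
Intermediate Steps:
$Q{\left(R,H \right)} = 5 - 4 H$ ($Q{\left(R,H \right)} = H \left(-4\right) + 5 = - 4 H + 5 = 5 - 4 H$)
$Q{\left(-8,7 \right)} 38 \left(-88\right) = \left(5 - 28\right) 38 \left(-88\right) = \left(-23\right) 38 \left(-88\right) = \left(-874\right) \left(-88\right) = 76912$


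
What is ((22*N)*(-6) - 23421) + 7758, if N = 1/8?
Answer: -31359/2 ≈ -15680.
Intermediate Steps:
N = 1/8 ≈ 0.12500
((22*N)*(-6) - 23421) + 7758 = ((22*(1/8))*(-6) - 23421) + 7758 = ((11/4)*(-6) - 23421) + 7758 = (-33/2 - 23421) + 7758 = -46875/2 + 7758 = -31359/2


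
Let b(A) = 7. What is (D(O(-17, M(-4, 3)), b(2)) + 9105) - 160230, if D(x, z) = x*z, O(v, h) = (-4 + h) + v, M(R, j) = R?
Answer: -151300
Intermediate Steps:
O(v, h) = -4 + h + v
(D(O(-17, M(-4, 3)), b(2)) + 9105) - 160230 = ((-4 - 4 - 17)*7 + 9105) - 160230 = (-25*7 + 9105) - 160230 = (-175 + 9105) - 160230 = 8930 - 160230 = -151300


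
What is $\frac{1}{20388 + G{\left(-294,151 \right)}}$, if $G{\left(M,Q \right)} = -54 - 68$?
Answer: $\frac{1}{20266} \approx 4.9344 \cdot 10^{-5}$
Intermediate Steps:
$G{\left(M,Q \right)} = -122$
$\frac{1}{20388 + G{\left(-294,151 \right)}} = \frac{1}{20388 - 122} = \frac{1}{20266}$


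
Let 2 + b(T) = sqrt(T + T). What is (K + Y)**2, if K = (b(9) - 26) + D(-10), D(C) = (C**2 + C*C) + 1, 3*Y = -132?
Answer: 16659 + 774*sqrt(2) ≈ 17754.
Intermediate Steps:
Y = -44 (Y = (1/3)*(-132) = -44)
D(C) = 1 + 2*C**2 (D(C) = (C**2 + C**2) + 1 = 2*C**2 + 1 = 1 + 2*C**2)
b(T) = -2 + sqrt(2)*sqrt(T) (b(T) = -2 + sqrt(T + T) = -2 + sqrt(2*T) = -2 + sqrt(2)*sqrt(T))
K = 173 + 3*sqrt(2) (K = ((-2 + sqrt(2)*sqrt(9)) - 26) + (1 + 2*(-10)**2) = ((-2 + sqrt(2)*3) - 26) + (1 + 2*100) = ((-2 + 3*sqrt(2)) - 26) + (1 + 200) = (-28 + 3*sqrt(2)) + 201 = 173 + 3*sqrt(2) ≈ 177.24)
(K + Y)**2 = ((173 + 3*sqrt(2)) - 44)**2 = (129 + 3*sqrt(2))**2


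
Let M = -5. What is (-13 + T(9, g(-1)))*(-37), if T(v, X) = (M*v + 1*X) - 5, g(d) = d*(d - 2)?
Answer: 2220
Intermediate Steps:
g(d) = d*(-2 + d)
T(v, X) = -5 + X - 5*v (T(v, X) = (-5*v + 1*X) - 5 = (-5*v + X) - 5 = (X - 5*v) - 5 = -5 + X - 5*v)
(-13 + T(9, g(-1)))*(-37) = (-13 + (-5 - (-2 - 1) - 5*9))*(-37) = (-13 + (-5 - 1*(-3) - 45))*(-37) = (-13 + (-5 + 3 - 45))*(-37) = (-13 - 47)*(-37) = -60*(-37) = 2220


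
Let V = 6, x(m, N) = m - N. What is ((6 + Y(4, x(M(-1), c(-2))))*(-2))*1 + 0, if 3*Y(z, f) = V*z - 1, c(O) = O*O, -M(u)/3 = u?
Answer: -82/3 ≈ -27.333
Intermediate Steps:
M(u) = -3*u
c(O) = O**2
Y(z, f) = -1/3 + 2*z (Y(z, f) = (6*z - 1)/3 = (-1 + 6*z)/3 = -1/3 + 2*z)
((6 + Y(4, x(M(-1), c(-2))))*(-2))*1 + 0 = ((6 + (-1/3 + 2*4))*(-2))*1 + 0 = ((6 + (-1/3 + 8))*(-2))*1 + 0 = ((6 + 23/3)*(-2))*1 + 0 = ((41/3)*(-2))*1 + 0 = -82/3*1 + 0 = -82/3 + 0 = -82/3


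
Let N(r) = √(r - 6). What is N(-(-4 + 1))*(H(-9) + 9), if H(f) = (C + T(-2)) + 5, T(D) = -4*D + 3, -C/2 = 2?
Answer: 21*I*√3 ≈ 36.373*I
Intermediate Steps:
C = -4 (C = -2*2 = -4)
T(D) = 3 - 4*D
N(r) = √(-6 + r)
H(f) = 12 (H(f) = (-4 + (3 - 4*(-2))) + 5 = (-4 + (3 + 8)) + 5 = (-4 + 11) + 5 = 7 + 5 = 12)
N(-(-4 + 1))*(H(-9) + 9) = √(-6 - (-4 + 1))*(12 + 9) = √(-6 - 1*(-3))*21 = √(-6 + 3)*21 = √(-3)*21 = (I*√3)*21 = 21*I*√3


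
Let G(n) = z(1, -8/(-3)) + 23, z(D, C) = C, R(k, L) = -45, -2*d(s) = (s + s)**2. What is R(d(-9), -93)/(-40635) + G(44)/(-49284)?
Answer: 26107/44503452 ≈ 0.00058663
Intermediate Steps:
d(s) = -2*s**2 (d(s) = -(s + s)**2/2 = -4*s**2/2 = -2*s**2)
G(n) = 77/3 (G(n) = -8/(-3) + 23 = -8*(-1/3) + 23 = 8/3 + 23 = 77/3)
R(d(-9), -93)/(-40635) + G(44)/(-49284) = -45/(-40635) + (77/3)/(-49284) = -45*(-1/40635) + (77/3)*(-1/49284) = 1/903 - 77/147852 = 26107/44503452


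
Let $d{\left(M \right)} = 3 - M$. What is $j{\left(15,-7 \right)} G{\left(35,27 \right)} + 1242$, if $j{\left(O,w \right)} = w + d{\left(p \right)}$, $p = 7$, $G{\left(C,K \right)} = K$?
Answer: $945$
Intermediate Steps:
$j{\left(O,w \right)} = -4 + w$ ($j{\left(O,w \right)} = w + \left(3 - 7\right) = w - 4 = -4 + w$)
$j{\left(15,-7 \right)} G{\left(35,27 \right)} + 1242 = \left(-4 - 7\right) 27 + 1242 = \left(-11\right) 27 + 1242 = -297 + 1242 = 945$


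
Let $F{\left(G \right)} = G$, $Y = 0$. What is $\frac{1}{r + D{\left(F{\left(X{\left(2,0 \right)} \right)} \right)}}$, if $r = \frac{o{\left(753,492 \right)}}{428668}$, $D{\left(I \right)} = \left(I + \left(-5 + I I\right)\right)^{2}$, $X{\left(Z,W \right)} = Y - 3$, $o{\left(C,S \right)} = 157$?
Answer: $\frac{428668}{428825} \approx 0.99963$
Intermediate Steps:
$X{\left(Z,W \right)} = -3$ ($X{\left(Z,W \right)} = 0 - 3 = -3$)
$D{\left(I \right)} = \left(-5 + I + I^{2}\right)^{2}$ ($D{\left(I \right)} = \left(I + \left(-5 + I^{2}\right)\right)^{2} = \left(-5 + I + I^{2}\right)^{2}$)
$r = \frac{157}{428668} \approx 0.00036625$
$\frac{1}{r + D{\left(F{\left(X{\left(2,0 \right)} \right)} \right)}} = \frac{1}{\frac{157}{428668} + \left(-5 - 3 + \left(-3\right)^{2}\right)^{2}} = \frac{1}{\frac{157}{428668} + \left(-5 - 3 + 9\right)^{2}} = \frac{1}{\frac{157}{428668} + 1^{2}} = \frac{1}{\frac{157}{428668} + 1} = \frac{1}{\frac{428825}{428668}} = \frac{428668}{428825}$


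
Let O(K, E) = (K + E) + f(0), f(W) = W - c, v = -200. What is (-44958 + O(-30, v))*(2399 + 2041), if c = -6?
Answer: -200608080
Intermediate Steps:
f(W) = 6 + W (f(W) = W - 1*(-6) = W + 6 = 6 + W)
O(K, E) = 6 + E + K (O(K, E) = (K + E) + (6 + 0) = (E + K) + 6 = 6 + E + K)
(-44958 + O(-30, v))*(2399 + 2041) = (-44958 + (6 - 200 - 30))*(2399 + 2041) = (-44958 - 224)*4440 = -45182*4440 = -200608080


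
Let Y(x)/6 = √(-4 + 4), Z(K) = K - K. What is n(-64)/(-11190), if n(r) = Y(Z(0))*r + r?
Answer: 32/5595 ≈ 0.0057194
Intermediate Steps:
Z(K) = 0
Y(x) = 0 (Y(x) = 6*√(-4 + 4) = 6*√0 = 6*0 = 0)
n(r) = r (n(r) = 0*r + r = 0 + r = r)
n(-64)/(-11190) = -64/(-11190) = -64*(-1/11190) = 32/5595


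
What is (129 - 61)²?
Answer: 4624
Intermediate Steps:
(129 - 61)² = 68² = 4624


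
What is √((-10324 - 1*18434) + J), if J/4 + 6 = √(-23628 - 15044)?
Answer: √(-28782 + 16*I*√2417) ≈ 2.318 + 169.67*I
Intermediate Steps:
J = -24 + 16*I*√2417 (J = -24 + 4*√(-23628 - 15044) = -24 + 4*√(-38672) = -24 + 4*(4*I*√2417) = -24 + 16*I*√2417 ≈ -24.0 + 786.61*I)
√((-10324 - 1*18434) + J) = √((-10324 - 1*18434) + (-24 + 16*I*√2417)) = √((-10324 - 18434) + (-24 + 16*I*√2417)) = √(-28758 + (-24 + 16*I*√2417)) = √(-28782 + 16*I*√2417)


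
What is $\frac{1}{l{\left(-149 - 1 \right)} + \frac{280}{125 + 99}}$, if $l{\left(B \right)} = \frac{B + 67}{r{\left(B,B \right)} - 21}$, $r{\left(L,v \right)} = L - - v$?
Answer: $\frac{1284}{1937} \approx 0.66288$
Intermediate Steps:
$r{\left(L,v \right)} = L + v$
$l{\left(B \right)} = \frac{67 + B}{-21 + 2 B}$ ($l{\left(B \right)} = \frac{B + 67}{\left(B + B\right) - 21} = \frac{67 + B}{2 B - 21} = \frac{67 + B}{-21 + 2 B}$)
$\frac{1}{l{\left(-149 - 1 \right)} + \frac{280}{125 + 99}} = \frac{1}{\frac{67 - 150}{-21 + 2 \left(-149 - 1\right)} + \frac{280}{125 + 99}} = \frac{1}{\frac{67 - 150}{-21 + 2 \left(-150\right)} + \frac{280}{224}} = \frac{1}{\frac{1}{-21 - 300} \left(-83\right) + 280 \cdot \frac{1}{224}} = \frac{1}{\frac{1}{-321} \left(-83\right) + \frac{5}{4}} = \frac{1}{\left(- \frac{1}{321}\right) \left(-83\right) + \frac{5}{4}} = \frac{1}{\frac{83}{321} + \frac{5}{4}} = \frac{1}{\frac{1937}{1284}} = \frac{1284}{1937}$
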